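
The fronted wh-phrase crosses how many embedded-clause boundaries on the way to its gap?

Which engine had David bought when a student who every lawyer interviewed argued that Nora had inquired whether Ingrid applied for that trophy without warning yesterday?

"which engine" originates inside the matrix clause — no clause boundary is crossed.

0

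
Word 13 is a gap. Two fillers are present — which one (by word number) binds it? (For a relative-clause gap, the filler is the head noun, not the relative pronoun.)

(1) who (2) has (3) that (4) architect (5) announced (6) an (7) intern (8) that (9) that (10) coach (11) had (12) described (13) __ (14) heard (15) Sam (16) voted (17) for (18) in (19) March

7

The marked gap is inside the relative clause, the direct object of "described".
Its filler is the head noun "intern" (via "that"), at word 7.
(The other dependency links word 1 to a gap after word 17.)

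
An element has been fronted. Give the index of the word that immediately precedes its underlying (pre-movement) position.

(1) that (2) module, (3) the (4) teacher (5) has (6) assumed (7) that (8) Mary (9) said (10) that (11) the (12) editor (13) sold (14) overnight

13

The displaced element is "that module" (word 2).
It is linked across 2 clause boundaries (that → that).
It functions as the direct object of "sold", so the gap sits immediately after word 13 ("sold").
Base order: The teacher has assumed that Mary said that the editor sold that module overnight.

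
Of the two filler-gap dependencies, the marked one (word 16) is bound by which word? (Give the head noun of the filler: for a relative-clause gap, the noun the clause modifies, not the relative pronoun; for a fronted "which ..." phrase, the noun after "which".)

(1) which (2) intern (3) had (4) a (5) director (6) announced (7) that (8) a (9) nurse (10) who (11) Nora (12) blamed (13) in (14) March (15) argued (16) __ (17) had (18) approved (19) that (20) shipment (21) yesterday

The marked gap is the subject of "approved".
Its filler is the fronted wh-phrase "which intern", at word 2.
(The other dependency links word 9 to a gap after word 12.)

2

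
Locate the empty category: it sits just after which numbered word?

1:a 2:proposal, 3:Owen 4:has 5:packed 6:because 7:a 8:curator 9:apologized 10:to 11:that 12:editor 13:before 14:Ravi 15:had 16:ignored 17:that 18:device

The displaced element is "a proposal" (word 2).
It functions as the direct object of "packed", so the gap sits immediately after word 5 ("packed").
Base order: Owen has packed a proposal because a curator apologized to that editor before Ravi had ignored that device.

5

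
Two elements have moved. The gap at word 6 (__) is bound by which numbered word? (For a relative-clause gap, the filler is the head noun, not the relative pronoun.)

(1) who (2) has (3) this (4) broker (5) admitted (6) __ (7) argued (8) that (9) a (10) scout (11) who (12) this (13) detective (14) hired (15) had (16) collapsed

The marked gap is the subject of "argued".
Its filler is the fronted wh-phrase "who", at word 1.
(The other dependency links word 10 to a gap after word 14.)

1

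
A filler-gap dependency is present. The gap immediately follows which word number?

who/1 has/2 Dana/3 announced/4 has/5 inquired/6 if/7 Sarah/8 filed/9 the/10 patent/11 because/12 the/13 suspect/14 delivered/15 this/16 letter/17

4

The displaced element is "who" (word 1).
It is linked across 1 clause boundary (Ø).
It functions as the subject of "inquired", so the gap sits immediately after word 4 ("announced").
Base order: Dana has announced that who has inquired if Sarah filed the patent because the suspect delivered this letter.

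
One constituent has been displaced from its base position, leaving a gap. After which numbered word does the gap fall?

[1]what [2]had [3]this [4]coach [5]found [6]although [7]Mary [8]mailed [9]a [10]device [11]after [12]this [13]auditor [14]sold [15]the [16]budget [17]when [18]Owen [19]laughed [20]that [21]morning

The displaced element is "what" (word 1).
It functions as the direct object of "found", so the gap sits immediately after word 5 ("found").
Base order: This coach had found what although Mary mailed a device after this auditor sold the budget when Owen laughed that morning.

5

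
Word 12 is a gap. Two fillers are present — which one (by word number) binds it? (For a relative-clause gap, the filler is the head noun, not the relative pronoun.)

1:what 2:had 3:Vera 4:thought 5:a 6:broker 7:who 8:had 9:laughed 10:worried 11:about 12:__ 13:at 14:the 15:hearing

1

The marked gap is the object of the preposition "about" of "worried".
Its filler is the fronted wh-phrase "what", at word 1.
(The other dependency links word 6 to a gap after word 7.)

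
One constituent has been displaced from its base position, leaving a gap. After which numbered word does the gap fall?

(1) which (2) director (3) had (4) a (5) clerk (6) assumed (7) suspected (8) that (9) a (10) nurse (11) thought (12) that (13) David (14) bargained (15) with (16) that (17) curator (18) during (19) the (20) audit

The displaced element is "which director" (word 2).
It is linked across 1 clause boundary (Ø).
It functions as the subject of "suspected", so the gap sits immediately after word 6 ("assumed").
Base order: A clerk had assumed that which director suspected that a nurse thought that David bargained with that curator during the audit.

6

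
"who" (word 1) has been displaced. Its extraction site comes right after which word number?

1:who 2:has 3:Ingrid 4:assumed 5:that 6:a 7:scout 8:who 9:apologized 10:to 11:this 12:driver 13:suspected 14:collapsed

13

The displaced element is "who" (word 1).
It is linked across 2 clause boundaries (that → Ø).
It functions as the subject of "collapsed", so the gap sits immediately after word 13 ("suspected").
Base order: Ingrid has assumed that a scout who apologized to this driver suspected who collapsed.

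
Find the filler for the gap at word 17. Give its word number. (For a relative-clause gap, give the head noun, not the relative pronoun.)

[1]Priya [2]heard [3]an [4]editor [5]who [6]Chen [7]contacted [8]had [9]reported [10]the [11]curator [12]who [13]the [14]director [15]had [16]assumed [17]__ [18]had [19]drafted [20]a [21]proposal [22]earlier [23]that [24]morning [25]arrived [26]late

The gap at 17 is the subject of "drafted", inside a relative clause.
The relative pronoun is "who" (word 12); it is bound by the head noun immediately before it.
Its filler is the head noun "curator", at word 11.

11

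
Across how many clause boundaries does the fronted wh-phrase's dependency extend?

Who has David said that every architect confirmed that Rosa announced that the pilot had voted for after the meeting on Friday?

3

"who" is extracted from the PP object of "voted".
Boundaries crossed, outermost first: [that], [that], [that] — 3 in total.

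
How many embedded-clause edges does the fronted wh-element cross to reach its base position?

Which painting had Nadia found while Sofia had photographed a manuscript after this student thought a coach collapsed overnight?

0

"which painting" originates inside the matrix clause — no clause boundary is crossed.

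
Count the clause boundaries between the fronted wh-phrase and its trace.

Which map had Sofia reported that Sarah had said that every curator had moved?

2

"which map" is extracted from the object of "moved".
Boundaries crossed, outermost first: [that], [that] — 2 in total.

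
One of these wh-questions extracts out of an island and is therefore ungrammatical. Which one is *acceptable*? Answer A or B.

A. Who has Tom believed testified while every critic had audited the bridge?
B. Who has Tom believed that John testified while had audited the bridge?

A

In B, the wh-phrase is extracted from inside an adjunct island (introduced by "while"), which blocks movement.
In A, the extraction path crosses only that-complement boundaries, which are transparent.
So A is grammatical.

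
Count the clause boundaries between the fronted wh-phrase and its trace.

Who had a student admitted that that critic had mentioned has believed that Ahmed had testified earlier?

2

"who" is extracted from the subject of "believed".
Boundaries crossed, outermost first: [that], [Ø] — 2 in total.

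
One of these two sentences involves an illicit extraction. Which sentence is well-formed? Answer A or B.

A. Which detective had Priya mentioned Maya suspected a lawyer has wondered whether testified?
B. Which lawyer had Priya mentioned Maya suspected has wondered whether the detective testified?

In A, the wh-phrase is extracted from inside a wh-island (introduced by "whether"), which blocks movement.
In B, the extraction path crosses only that-complement boundaries, which are transparent.
So B is grammatical.

B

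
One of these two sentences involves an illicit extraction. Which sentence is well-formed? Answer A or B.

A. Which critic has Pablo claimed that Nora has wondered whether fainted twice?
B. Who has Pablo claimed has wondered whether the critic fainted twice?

B

In A, the wh-phrase is extracted from inside a wh-island (introduced by "whether"), which blocks movement.
In B, the extraction path crosses only that-complement boundaries, which are transparent.
So B is grammatical.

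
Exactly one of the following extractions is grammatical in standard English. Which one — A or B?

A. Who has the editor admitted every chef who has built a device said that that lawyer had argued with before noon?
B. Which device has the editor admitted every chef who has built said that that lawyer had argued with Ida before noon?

In B, the wh-phrase is extracted from inside a complex-NP island (relative clause) (introduced by "who"), which blocks movement.
In A, the extraction path crosses only that-complement boundaries, which are transparent.
So A is grammatical.

A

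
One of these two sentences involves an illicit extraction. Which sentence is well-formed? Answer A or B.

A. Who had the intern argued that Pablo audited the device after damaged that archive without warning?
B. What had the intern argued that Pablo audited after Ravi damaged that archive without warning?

B

In A, the wh-phrase is extracted from inside an adjunct island (introduced by "after"), which blocks movement.
In B, the extraction path crosses only that-complement boundaries, which are transparent.
So B is grammatical.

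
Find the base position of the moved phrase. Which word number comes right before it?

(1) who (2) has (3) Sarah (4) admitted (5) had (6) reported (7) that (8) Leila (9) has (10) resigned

4

The displaced element is "who" (word 1).
It is linked across 1 clause boundary (Ø).
It functions as the subject of "reported", so the gap sits immediately after word 4 ("admitted").
Base order: Sarah has admitted that who had reported that Leila has resigned.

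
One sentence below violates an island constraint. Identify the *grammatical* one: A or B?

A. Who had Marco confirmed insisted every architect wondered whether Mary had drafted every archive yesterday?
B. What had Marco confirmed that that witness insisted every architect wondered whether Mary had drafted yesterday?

In B, the wh-phrase is extracted from inside a wh-island (introduced by "whether"), which blocks movement.
In A, the extraction path crosses only that-complement boundaries, which are transparent.
So A is grammatical.

A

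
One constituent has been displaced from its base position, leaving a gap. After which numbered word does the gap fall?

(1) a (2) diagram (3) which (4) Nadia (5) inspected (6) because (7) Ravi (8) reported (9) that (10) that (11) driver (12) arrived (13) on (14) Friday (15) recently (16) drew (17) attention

5

The displaced element is "a diagram" (word 2).
It functions as the direct object of "inspected", so the gap sits immediately after word 5 ("inspected").
Base order: Nadia inspected a diagram because Ravi reported that that driver arrived on Friday recently.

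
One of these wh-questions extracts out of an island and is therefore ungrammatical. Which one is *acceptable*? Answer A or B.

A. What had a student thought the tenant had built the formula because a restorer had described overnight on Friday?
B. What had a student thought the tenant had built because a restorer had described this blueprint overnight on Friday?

In A, the wh-phrase is extracted from inside an adjunct island (introduced by "because"), which blocks movement.
In B, the extraction path crosses only that-complement boundaries, which are transparent.
So B is grammatical.

B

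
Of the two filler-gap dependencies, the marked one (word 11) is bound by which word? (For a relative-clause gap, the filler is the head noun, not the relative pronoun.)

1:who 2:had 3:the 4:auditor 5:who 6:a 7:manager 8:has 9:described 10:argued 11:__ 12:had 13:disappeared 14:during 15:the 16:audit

The marked gap is the subject of "disappeared".
Its filler is the fronted wh-phrase "who", at word 1.
(The other dependency links word 4 to a gap after word 9.)

1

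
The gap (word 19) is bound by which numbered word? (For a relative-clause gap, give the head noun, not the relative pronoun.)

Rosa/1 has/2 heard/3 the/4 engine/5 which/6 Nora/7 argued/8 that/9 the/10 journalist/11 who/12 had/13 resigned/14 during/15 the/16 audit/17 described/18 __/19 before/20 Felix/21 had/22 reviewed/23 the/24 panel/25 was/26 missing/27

The gap at 19 is the object of "described", inside a relative clause.
The relative pronoun is "which" (word 6); it is bound by the head noun immediately before it.
Its filler is the head noun "engine", at word 5.

5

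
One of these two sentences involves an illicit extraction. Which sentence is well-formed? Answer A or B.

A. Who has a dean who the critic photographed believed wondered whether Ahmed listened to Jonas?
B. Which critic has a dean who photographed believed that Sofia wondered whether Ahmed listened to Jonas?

A

In B, the wh-phrase is extracted from inside a complex-NP island (relative clause) (introduced by "who"), which blocks movement.
In A, the extraction path crosses only that-complement boundaries, which are transparent.
So A is grammatical.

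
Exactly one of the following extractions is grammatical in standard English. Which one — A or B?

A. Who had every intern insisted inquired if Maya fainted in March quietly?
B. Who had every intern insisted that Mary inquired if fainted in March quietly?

In B, the wh-phrase is extracted from inside a wh-island (introduced by "if"), which blocks movement.
In A, the extraction path crosses only that-complement boundaries, which are transparent.
So A is grammatical.

A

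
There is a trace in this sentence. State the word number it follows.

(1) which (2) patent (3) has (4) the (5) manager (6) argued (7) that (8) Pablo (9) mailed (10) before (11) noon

The displaced element is "which patent" (word 2).
It is linked across 1 clause boundary (that).
It functions as the direct object of "mailed", so the gap sits immediately after word 9 ("mailed").
Base order: The manager has argued that Pablo mailed which patent before noon.

9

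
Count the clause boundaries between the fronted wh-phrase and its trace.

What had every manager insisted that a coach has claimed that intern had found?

2

"what" is extracted from the object of "found".
Boundaries crossed, outermost first: [that], [Ø] — 2 in total.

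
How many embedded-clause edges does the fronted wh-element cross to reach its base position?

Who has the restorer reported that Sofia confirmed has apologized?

2

"who" is extracted from the subject of "apologized".
Boundaries crossed, outermost first: [that], [Ø] — 2 in total.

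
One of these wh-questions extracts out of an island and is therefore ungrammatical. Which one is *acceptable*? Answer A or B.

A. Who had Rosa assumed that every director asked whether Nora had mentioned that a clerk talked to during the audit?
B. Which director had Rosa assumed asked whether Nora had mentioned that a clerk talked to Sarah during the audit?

In A, the wh-phrase is extracted from inside a wh-island (introduced by "whether"), which blocks movement.
In B, the extraction path crosses only that-complement boundaries, which are transparent.
So B is grammatical.

B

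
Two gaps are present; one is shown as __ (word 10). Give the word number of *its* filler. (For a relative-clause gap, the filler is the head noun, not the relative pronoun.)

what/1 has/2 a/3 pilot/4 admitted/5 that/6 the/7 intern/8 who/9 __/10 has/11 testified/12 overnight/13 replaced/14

8

The marked gap is inside the relative clause, the subject of "testified".
Its filler is the head noun "intern" (via "who"), at word 8.
(The other dependency links word 1 to a gap after word 14.)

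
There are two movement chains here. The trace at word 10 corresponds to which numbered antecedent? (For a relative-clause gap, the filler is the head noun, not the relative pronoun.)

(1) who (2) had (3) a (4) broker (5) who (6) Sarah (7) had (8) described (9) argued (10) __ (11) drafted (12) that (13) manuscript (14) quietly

The marked gap is the subject of "drafted".
Its filler is the fronted wh-phrase "who", at word 1.
(The other dependency links word 4 to a gap after word 8.)

1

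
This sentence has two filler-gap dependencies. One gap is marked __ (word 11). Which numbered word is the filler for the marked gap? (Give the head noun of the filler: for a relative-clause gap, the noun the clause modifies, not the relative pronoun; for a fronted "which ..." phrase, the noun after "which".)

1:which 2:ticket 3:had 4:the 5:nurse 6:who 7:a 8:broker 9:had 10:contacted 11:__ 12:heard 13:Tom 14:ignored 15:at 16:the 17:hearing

The marked gap is inside the relative clause, the direct object of "contacted".
Its filler is the head noun "nurse" (via "who"), at word 5.
(The other dependency links word 2 to a gap after word 14.)

5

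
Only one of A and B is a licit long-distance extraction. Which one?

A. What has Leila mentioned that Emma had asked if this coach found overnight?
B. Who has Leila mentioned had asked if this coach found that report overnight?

In A, the wh-phrase is extracted from inside a wh-island (introduced by "if"), which blocks movement.
In B, the extraction path crosses only that-complement boundaries, which are transparent.
So B is grammatical.

B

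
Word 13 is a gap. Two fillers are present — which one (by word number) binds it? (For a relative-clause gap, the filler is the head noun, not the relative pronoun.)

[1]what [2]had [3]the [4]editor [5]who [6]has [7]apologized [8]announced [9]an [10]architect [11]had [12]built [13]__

The marked gap is the direct object of "built".
Its filler is the fronted wh-phrase "what", at word 1.
(The other dependency links word 4 to a gap after word 5.)

1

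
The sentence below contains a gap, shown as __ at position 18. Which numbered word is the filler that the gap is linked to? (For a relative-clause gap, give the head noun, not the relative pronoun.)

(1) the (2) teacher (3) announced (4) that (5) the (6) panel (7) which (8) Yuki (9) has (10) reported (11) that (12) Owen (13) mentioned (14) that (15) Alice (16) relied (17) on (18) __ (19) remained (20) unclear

6

The gap at 18 is the prepositional object of "relied", inside a relative clause.
The relative pronoun is "which" (word 7); it is bound by the head noun immediately before it.
Its filler is the head noun "panel", at word 6.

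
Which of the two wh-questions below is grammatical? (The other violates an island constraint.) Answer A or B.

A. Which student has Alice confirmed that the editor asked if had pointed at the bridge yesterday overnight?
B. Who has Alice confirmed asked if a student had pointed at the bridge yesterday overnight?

In A, the wh-phrase is extracted from inside a wh-island (introduced by "if"), which blocks movement.
In B, the extraction path crosses only that-complement boundaries, which are transparent.
So B is grammatical.

B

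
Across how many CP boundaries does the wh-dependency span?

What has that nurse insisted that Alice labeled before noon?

1

"what" is extracted from the object of "labeled".
Boundaries crossed, outermost first: [that] — 1 in total.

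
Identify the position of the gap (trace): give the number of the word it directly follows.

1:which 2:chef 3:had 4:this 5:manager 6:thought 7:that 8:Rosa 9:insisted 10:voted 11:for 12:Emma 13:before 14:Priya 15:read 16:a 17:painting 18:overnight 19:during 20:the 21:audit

The displaced element is "which chef" (word 2).
It is linked across 2 clause boundaries (that → Ø).
It functions as the subject of "voted", so the gap sits immediately after word 9 ("insisted").
Base order: This manager had thought that Rosa insisted which chef voted for Emma before Priya read a painting overnight during the audit.

9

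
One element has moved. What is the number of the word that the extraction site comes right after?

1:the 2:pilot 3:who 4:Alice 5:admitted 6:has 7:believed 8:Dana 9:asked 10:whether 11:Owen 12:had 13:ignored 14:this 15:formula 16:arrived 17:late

5

The displaced element is "the pilot" (word 2).
It is linked across 1 clause boundary (Ø).
It functions as the subject of "believed", so the gap sits immediately after word 5 ("admitted").
Base order: Alice admitted that the pilot has believed Dana asked whether Owen had ignored this formula.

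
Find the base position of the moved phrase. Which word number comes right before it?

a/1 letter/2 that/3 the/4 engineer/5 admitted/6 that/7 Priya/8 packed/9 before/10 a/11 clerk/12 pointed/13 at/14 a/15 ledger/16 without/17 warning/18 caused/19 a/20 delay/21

The displaced element is "a letter" (word 2).
It is linked across 1 clause boundary (that).
It functions as the direct object of "packed", so the gap sits immediately after word 9 ("packed").
Base order: The engineer admitted that Priya packed a letter before a clerk pointed at a ledger without warning.

9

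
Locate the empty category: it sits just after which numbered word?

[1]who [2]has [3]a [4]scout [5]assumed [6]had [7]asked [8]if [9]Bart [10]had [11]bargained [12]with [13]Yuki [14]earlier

The displaced element is "who" (word 1).
It is linked across 1 clause boundary (Ø).
It functions as the subject of "asked", so the gap sits immediately after word 5 ("assumed").
Base order: A scout has assumed that who had asked if Bart had bargained with Yuki earlier.

5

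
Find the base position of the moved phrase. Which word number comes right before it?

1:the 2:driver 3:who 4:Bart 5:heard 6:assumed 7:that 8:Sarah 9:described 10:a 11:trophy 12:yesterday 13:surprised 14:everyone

The displaced element is "the driver" (word 2).
It is linked across 1 clause boundary (Ø).
It functions as the subject of "assumed", so the gap sits immediately after word 5 ("heard").
Base order: Bart heard that the driver assumed that Sarah described a trophy yesterday.

5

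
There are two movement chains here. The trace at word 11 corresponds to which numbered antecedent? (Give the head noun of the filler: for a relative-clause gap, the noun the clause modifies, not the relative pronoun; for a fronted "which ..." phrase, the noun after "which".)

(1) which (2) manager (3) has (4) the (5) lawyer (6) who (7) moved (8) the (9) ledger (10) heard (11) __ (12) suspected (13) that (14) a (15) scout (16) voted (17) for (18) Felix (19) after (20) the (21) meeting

The marked gap is the subject of "suspected".
Its filler is the fronted wh-phrase "which manager", at word 2.
(The other dependency links word 5 to a gap after word 6.)

2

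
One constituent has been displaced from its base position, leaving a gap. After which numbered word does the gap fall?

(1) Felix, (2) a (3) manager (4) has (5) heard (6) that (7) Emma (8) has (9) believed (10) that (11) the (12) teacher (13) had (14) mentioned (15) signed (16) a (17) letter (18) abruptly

The displaced element is "Felix" (word 1).
It is linked across 3 clause boundaries (that → that → Ø).
It functions as the subject of "signed", so the gap sits immediately after word 14 ("mentioned").
Base order: A manager has heard that Emma has believed that the teacher had mentioned that Felix signed a letter abruptly.

14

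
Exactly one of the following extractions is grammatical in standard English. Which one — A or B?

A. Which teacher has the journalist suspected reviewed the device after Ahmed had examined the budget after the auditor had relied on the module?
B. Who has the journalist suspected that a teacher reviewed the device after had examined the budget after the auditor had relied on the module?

In B, the wh-phrase is extracted from inside an adjunct island (introduced by "after"), which blocks movement.
In A, the extraction path crosses only that-complement boundaries, which are transparent.
So A is grammatical.

A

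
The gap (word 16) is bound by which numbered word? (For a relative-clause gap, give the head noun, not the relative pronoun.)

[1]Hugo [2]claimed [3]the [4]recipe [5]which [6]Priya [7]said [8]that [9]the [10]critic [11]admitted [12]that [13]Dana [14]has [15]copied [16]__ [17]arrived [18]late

4

The gap at 16 is the object of "copied", inside a relative clause.
The relative pronoun is "which" (word 5); it is bound by the head noun immediately before it.
Its filler is the head noun "recipe", at word 4.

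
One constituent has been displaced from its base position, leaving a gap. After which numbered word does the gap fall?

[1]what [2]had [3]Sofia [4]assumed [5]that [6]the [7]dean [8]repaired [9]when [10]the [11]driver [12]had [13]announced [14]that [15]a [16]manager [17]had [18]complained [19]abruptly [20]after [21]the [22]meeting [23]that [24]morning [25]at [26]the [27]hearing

The displaced element is "what" (word 1).
It is linked across 1 clause boundary (that).
It functions as the direct object of "repaired", so the gap sits immediately after word 8 ("repaired").
Base order: Sofia had assumed that the dean repaired what when the driver had announced that a manager had complained abruptly after the meeting that morning at the hearing.

8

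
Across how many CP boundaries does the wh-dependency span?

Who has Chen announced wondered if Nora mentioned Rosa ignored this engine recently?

"who" is extracted from the subject of "wondered".
Boundaries crossed, outermost first: [Ø] — 1 in total.

1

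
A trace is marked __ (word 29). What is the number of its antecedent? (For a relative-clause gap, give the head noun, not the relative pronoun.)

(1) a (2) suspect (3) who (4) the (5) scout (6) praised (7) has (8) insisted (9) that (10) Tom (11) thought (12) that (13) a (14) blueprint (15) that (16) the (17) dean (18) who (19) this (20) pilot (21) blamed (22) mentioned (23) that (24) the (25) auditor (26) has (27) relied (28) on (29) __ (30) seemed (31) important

The gap at 29 is the prepositional object of "relied", inside a relative clause.
The relative pronoun is "that" (word 15); it is bound by the head noun immediately before it.
Its filler is the head noun "blueprint", at word 14.

14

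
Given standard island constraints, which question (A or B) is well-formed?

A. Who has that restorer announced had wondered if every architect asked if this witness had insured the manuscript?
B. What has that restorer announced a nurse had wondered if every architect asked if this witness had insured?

A

In B, the wh-phrase is extracted from inside a wh-island (introduced by "if"), which blocks movement.
In A, the extraction path crosses only that-complement boundaries, which are transparent.
So A is grammatical.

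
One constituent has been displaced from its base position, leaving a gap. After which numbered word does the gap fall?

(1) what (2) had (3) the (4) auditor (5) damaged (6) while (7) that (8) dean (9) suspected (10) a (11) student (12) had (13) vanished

5

The displaced element is "what" (word 1).
It functions as the direct object of "damaged", so the gap sits immediately after word 5 ("damaged").
Base order: The auditor had damaged what while that dean suspected a student had vanished.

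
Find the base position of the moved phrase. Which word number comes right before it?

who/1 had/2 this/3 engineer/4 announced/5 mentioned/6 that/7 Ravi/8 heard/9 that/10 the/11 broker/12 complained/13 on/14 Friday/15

The displaced element is "who" (word 1).
It is linked across 1 clause boundary (Ø).
It functions as the subject of "mentioned", so the gap sits immediately after word 5 ("announced").
Base order: This engineer had announced who mentioned that Ravi heard that the broker complained on Friday.

5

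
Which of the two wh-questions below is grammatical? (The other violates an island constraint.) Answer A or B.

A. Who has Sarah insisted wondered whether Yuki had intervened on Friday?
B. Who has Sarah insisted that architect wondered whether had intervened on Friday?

A

In B, the wh-phrase is extracted from inside a wh-island (introduced by "whether"), which blocks movement.
In A, the extraction path crosses only that-complement boundaries, which are transparent.
So A is grammatical.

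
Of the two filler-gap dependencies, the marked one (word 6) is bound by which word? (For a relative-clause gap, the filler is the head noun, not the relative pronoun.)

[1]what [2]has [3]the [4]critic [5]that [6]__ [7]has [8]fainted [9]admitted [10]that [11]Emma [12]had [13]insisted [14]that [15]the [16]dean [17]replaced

4

The marked gap is inside the relative clause, the subject of "fainted".
Its filler is the head noun "critic" (via "that"), at word 4.
(The other dependency links word 1 to a gap after word 17.)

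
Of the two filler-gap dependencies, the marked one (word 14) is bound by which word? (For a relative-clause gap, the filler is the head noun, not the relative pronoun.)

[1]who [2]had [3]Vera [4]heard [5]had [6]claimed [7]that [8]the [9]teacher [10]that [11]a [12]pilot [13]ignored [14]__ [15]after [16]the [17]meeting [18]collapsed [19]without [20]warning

The marked gap is inside the relative clause, the direct object of "ignored".
Its filler is the head noun "teacher" (via "that"), at word 9.
(The other dependency links word 1 to a gap after word 4.)

9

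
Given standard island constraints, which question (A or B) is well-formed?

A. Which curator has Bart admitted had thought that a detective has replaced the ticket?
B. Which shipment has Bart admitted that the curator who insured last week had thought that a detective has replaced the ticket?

A

In B, the wh-phrase is extracted from inside a complex-NP island (relative clause) (introduced by "who"), which blocks movement.
In A, the extraction path crosses only that-complement boundaries, which are transparent.
So A is grammatical.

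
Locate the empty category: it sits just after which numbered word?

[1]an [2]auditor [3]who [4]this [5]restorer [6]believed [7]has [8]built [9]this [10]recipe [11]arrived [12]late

The displaced element is "an auditor" (word 2).
It is linked across 1 clause boundary (Ø).
It functions as the subject of "built", so the gap sits immediately after word 6 ("believed").
Base order: This restorer believed that an auditor has built this recipe.

6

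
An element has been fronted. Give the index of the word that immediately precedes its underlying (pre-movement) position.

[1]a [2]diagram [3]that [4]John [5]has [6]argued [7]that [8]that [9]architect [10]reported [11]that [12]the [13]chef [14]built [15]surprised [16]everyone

14

The displaced element is "a diagram" (word 2).
It is linked across 2 clause boundaries (that → that).
It functions as the direct object of "built", so the gap sits immediately after word 14 ("built").
Base order: John has argued that that architect reported that the chef built a diagram.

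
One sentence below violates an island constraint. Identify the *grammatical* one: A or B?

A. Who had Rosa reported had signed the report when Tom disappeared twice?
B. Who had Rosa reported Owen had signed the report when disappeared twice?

A

In B, the wh-phrase is extracted from inside an adjunct island (introduced by "when"), which blocks movement.
In A, the extraction path crosses only that-complement boundaries, which are transparent.
So A is grammatical.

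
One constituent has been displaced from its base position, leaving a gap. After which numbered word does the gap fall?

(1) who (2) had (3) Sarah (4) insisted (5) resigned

4

The displaced element is "who" (word 1).
It is linked across 1 clause boundary (Ø).
It functions as the subject of "resigned", so the gap sits immediately after word 4 ("insisted").
Base order: Sarah had insisted that who resigned.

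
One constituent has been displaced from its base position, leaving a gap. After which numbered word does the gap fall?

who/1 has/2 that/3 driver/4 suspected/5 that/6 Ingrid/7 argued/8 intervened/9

The displaced element is "who" (word 1).
It is linked across 2 clause boundaries (that → Ø).
It functions as the subject of "intervened", so the gap sits immediately after word 8 ("argued").
Base order: That driver has suspected that Ingrid argued that who intervened.

8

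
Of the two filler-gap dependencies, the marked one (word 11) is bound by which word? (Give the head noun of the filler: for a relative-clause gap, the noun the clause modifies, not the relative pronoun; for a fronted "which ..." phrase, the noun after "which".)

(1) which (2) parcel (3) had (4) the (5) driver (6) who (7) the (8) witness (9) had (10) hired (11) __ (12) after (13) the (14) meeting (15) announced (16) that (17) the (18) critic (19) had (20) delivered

5

The marked gap is inside the relative clause, the direct object of "hired".
Its filler is the head noun "driver" (via "who"), at word 5.
(The other dependency links word 2 to a gap after word 20.)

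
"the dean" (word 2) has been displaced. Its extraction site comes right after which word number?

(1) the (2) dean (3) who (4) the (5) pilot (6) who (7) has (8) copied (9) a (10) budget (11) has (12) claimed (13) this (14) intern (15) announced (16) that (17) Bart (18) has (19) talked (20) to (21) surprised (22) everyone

The displaced element is "the dean" (word 2).
It is linked across 2 clause boundaries (Ø → that).
It functions as the object of the preposition "to" of "talked", so the gap sits immediately after word 20 ("to").
Base order: The pilot who has copied a budget has claimed this intern announced that Bart has talked to the dean.

20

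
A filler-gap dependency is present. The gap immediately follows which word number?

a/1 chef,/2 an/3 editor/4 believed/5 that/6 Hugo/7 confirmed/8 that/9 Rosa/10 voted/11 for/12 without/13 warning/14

The displaced element is "a chef" (word 2).
It is linked across 2 clause boundaries (that → that).
It functions as the object of the preposition "for" of "voted", so the gap sits immediately after word 12 ("for").
Base order: An editor believed that Hugo confirmed that Rosa voted for a chef without warning.

12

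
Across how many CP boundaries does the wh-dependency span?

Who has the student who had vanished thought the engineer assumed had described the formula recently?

"who" is extracted from the subject of "described".
Boundaries crossed, outermost first: [Ø], [Ø] — 2 in total.

2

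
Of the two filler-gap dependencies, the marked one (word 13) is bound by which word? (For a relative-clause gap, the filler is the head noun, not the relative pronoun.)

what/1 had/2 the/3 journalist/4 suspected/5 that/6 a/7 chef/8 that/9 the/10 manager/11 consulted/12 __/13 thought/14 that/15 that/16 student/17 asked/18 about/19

8

The marked gap is inside the relative clause, the direct object of "consulted".
Its filler is the head noun "chef" (via "that"), at word 8.
(The other dependency links word 1 to a gap after word 19.)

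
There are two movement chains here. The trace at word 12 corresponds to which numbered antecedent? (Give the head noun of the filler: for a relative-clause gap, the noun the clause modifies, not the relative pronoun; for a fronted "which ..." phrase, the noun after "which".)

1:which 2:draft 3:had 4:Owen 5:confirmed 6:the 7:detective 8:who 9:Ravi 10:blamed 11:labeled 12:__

2

The marked gap is the direct object of "labeled".
Its filler is the fronted wh-phrase "which draft", at word 2.
(The other dependency links word 7 to a gap after word 10.)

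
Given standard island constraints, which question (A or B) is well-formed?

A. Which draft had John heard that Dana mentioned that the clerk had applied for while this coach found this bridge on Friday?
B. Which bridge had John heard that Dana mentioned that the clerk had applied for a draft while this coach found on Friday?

A

In B, the wh-phrase is extracted from inside an adjunct island (introduced by "while"), which blocks movement.
In A, the extraction path crosses only that-complement boundaries, which are transparent.
So A is grammatical.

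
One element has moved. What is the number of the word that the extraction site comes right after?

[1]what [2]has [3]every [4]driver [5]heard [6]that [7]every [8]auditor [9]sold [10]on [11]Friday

The displaced element is "what" (word 1).
It is linked across 1 clause boundary (that).
It functions as the direct object of "sold", so the gap sits immediately after word 9 ("sold").
Base order: Every driver has heard that every auditor sold what on Friday.

9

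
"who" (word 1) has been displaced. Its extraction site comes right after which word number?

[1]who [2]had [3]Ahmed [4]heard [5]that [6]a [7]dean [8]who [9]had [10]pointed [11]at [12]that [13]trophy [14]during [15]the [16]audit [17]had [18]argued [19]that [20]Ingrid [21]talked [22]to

The displaced element is "who" (word 1).
It is linked across 2 clause boundaries (that → that).
It functions as the object of the preposition "to" of "talked", so the gap sits immediately after word 22 ("to").
Base order: Ahmed had heard that a dean who had pointed at that trophy during the audit had argued that Ingrid talked to who.

22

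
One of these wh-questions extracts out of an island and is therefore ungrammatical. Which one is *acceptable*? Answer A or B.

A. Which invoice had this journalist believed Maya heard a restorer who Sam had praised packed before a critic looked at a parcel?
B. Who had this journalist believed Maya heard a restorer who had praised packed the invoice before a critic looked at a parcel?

A

In B, the wh-phrase is extracted from inside a complex-NP island (relative clause) (introduced by "who"), which blocks movement.
In A, the extraction path crosses only that-complement boundaries, which are transparent.
So A is grammatical.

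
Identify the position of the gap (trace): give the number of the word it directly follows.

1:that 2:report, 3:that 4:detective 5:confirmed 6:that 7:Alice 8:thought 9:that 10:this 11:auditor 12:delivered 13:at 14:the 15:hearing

The displaced element is "that report" (word 2).
It is linked across 2 clause boundaries (that → that).
It functions as the direct object of "delivered", so the gap sits immediately after word 12 ("delivered").
Base order: That detective confirmed that Alice thought that this auditor delivered that report at the hearing.

12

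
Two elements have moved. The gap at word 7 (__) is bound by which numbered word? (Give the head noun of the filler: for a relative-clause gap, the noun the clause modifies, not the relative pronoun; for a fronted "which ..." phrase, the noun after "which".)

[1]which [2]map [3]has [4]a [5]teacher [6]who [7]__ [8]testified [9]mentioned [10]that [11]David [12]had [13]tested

5

The marked gap is inside the relative clause, the subject of "testified".
Its filler is the head noun "teacher" (via "who"), at word 5.
(The other dependency links word 2 to a gap after word 13.)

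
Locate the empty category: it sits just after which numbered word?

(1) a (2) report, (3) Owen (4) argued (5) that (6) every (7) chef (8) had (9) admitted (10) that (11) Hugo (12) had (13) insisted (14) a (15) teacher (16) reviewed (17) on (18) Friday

16

The displaced element is "a report" (word 2).
It is linked across 3 clause boundaries (that → that → Ø).
It functions as the direct object of "reviewed", so the gap sits immediately after word 16 ("reviewed").
Base order: Owen argued that every chef had admitted that Hugo had insisted a teacher reviewed a report on Friday.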